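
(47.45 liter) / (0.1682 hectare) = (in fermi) 2.821e+10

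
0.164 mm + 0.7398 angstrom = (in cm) 0.0164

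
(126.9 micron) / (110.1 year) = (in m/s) 3.655e-14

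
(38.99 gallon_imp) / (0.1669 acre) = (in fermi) 2.624e+11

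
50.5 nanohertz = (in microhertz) 0.0505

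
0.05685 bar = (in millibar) 56.85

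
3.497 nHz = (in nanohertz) 3.497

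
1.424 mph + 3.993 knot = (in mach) 0.007902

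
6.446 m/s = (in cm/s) 644.6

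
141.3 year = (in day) 5.157e+04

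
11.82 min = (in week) 0.001173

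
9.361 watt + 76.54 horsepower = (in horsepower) 76.55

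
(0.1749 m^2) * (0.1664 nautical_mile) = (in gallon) 1.424e+04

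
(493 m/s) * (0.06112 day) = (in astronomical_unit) 1.74e-05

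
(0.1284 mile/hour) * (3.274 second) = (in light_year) 1.986e-17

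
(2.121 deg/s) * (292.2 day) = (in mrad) 9.346e+08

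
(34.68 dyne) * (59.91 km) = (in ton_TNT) 4.966e-09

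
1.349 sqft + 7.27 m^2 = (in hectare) 0.0007395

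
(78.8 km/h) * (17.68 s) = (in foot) 1270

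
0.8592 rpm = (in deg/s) 5.155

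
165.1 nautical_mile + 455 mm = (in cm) 3.058e+07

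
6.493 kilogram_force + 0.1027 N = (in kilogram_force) 6.503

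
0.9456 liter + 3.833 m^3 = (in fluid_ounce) 1.296e+05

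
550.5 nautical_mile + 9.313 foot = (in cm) 1.02e+08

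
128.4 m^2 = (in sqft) 1382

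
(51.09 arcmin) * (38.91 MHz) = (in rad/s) 5.783e+05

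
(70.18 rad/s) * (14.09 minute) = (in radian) 5.933e+04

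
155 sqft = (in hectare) 0.00144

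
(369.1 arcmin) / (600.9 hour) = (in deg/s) 2.844e-06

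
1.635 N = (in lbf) 0.3676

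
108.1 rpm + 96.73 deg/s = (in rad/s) 13.01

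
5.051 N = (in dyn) 5.051e+05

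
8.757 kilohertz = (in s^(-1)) 8757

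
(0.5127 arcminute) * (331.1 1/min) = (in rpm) 0.007859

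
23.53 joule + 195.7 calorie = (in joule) 842.3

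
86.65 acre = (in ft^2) 3.774e+06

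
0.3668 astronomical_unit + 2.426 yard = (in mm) 5.487e+13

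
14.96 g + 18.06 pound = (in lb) 18.09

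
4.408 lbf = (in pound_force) 4.408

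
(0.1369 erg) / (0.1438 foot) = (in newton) 3.123e-07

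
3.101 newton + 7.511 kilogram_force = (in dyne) 7.676e+06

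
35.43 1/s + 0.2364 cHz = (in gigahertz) 3.543e-08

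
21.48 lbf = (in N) 95.55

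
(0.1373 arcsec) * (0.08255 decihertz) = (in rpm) 5.247e-08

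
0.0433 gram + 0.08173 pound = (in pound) 0.08183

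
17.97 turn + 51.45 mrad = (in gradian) 7191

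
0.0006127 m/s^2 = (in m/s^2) 0.0006127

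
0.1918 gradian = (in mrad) 3.013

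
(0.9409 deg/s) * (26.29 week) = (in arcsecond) 5.386e+10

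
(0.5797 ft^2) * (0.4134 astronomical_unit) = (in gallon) 8.799e+11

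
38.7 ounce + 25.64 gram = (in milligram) 1.123e+06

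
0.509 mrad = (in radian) 0.000509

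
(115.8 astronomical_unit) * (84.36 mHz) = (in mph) 3.269e+12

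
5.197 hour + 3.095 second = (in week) 0.03094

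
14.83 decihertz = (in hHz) 0.01483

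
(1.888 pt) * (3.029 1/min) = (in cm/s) 0.003362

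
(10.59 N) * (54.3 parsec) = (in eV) 1.107e+38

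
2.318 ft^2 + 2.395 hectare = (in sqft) 2.578e+05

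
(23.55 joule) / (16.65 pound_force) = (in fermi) 3.18e+14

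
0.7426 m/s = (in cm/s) 74.26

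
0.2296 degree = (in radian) 0.004007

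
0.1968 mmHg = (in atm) 0.0002589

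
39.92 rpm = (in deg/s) 239.5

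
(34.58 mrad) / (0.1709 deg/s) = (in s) 11.59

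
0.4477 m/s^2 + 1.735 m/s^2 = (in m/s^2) 2.183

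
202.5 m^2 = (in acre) 0.05004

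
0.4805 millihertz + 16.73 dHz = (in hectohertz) 0.01673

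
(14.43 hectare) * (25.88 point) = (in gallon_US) 3.48e+05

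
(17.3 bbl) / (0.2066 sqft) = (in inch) 5642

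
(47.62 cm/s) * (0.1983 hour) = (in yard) 371.8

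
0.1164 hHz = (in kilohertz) 0.01164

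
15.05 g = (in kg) 0.01505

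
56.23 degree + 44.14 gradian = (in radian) 1.675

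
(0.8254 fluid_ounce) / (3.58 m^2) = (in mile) 4.237e-09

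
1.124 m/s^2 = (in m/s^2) 1.124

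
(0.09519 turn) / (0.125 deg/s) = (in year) 8.693e-06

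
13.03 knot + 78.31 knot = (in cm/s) 4699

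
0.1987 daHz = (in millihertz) 1987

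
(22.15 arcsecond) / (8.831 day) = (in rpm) 1.344e-09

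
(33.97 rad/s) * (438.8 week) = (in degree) 5.165e+11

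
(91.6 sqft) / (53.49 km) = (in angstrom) 1.591e+06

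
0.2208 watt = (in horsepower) 0.0002961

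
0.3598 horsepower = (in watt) 268.3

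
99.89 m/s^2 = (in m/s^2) 99.89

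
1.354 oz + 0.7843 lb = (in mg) 3.941e+05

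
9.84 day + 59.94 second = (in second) 8.502e+05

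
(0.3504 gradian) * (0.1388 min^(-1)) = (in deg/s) 0.0007295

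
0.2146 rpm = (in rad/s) 0.02247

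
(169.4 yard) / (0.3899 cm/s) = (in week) 0.06569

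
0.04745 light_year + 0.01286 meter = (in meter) 4.489e+14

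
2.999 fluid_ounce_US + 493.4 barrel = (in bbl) 493.4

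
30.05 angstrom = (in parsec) 9.739e-26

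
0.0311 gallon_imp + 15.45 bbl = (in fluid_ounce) 8.306e+04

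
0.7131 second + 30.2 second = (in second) 30.91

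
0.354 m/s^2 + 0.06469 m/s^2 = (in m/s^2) 0.4187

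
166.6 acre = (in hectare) 67.42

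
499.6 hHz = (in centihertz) 4.996e+06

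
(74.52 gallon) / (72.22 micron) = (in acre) 0.9652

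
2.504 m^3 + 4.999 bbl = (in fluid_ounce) 1.115e+05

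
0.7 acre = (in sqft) 3.049e+04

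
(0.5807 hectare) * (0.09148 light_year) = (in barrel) 3.161e+19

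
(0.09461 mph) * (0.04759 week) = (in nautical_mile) 0.6573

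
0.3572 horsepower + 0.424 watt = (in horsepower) 0.3578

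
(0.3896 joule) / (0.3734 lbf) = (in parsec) 7.602e-18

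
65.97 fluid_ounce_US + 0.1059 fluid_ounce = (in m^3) 0.001954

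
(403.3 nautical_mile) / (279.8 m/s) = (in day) 0.0309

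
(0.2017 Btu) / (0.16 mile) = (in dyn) 8.264e+04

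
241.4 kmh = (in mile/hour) 150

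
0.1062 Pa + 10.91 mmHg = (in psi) 0.211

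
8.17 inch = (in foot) 0.6808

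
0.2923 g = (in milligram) 292.3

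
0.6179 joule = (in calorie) 0.1477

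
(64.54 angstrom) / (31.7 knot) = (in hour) 1.099e-13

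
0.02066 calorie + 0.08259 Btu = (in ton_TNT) 2.085e-08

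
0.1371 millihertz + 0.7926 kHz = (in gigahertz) 7.926e-07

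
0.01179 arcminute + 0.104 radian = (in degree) 5.959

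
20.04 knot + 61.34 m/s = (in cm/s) 7165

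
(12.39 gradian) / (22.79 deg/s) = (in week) 8.09e-07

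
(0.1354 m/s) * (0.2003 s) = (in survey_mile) 1.685e-05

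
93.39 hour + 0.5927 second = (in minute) 5603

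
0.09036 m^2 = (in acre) 2.233e-05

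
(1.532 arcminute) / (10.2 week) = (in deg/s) 4.139e-09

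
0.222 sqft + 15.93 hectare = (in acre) 39.36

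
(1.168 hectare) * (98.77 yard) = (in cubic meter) 1.055e+06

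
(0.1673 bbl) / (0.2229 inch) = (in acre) 0.001161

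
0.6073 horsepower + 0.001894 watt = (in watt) 452.9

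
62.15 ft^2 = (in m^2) 5.774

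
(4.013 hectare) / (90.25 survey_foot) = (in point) 4.135e+06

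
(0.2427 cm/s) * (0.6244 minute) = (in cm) 9.093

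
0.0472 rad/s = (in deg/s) 2.704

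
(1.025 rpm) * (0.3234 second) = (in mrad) 34.71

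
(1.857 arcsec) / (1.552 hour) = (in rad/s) 1.611e-09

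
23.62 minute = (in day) 0.0164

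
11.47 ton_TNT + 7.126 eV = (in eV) 2.995e+29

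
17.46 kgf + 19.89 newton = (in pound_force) 42.96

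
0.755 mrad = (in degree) 0.04326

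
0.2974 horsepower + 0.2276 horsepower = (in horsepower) 0.525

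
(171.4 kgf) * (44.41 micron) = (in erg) 7.465e+05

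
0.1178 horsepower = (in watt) 87.84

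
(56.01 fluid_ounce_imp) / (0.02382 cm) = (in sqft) 71.91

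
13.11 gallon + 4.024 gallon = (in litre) 64.86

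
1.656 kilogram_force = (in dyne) 1.624e+06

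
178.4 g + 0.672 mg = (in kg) 0.1784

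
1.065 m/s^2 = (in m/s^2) 1.065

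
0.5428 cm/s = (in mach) 1.594e-05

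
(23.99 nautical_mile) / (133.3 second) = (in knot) 647.9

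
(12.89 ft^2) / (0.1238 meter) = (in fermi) 9.673e+15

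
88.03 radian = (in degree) 5044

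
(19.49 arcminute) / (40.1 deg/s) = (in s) 0.008101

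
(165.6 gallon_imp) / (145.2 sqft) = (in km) 5.581e-05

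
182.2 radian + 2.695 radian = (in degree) 1.059e+04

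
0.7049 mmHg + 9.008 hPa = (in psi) 0.1443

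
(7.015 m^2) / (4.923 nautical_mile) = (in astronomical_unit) 5.143e-15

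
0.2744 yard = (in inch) 9.878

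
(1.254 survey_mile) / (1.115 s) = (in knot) 3518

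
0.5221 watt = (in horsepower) 0.0007001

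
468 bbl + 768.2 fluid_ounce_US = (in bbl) 468.1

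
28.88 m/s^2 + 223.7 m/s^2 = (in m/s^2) 252.6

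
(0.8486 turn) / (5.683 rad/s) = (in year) 2.975e-08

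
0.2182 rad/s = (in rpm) 2.084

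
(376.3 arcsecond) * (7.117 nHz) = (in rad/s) 1.298e-11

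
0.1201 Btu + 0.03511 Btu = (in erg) 1.638e+09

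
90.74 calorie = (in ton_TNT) 9.074e-08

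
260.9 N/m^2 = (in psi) 0.03784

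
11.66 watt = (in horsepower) 0.01564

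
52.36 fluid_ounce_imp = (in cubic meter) 0.001488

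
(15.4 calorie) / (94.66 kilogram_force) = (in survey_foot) 0.2277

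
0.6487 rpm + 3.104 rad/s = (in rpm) 30.29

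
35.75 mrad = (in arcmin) 122.9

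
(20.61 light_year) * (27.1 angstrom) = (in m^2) 5.284e+08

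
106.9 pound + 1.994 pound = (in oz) 1742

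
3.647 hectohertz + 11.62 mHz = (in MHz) 0.0003647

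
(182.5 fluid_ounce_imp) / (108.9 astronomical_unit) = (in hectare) 3.183e-20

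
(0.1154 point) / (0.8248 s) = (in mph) 0.0001104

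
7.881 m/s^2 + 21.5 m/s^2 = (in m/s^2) 29.38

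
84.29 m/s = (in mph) 188.6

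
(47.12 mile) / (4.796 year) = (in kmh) 0.001805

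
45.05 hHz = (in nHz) 4.505e+12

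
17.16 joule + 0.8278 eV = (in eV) 1.071e+20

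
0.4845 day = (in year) 0.001327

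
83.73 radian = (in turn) 13.33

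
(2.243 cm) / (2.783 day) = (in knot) 1.813e-07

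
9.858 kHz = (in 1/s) 9858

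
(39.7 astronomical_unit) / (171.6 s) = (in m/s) 3.461e+10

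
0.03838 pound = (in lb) 0.03838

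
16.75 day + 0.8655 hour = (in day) 16.79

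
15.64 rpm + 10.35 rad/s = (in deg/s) 686.9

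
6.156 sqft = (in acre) 0.0001413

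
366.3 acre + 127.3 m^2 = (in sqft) 1.596e+07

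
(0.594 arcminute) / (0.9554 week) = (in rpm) 2.856e-09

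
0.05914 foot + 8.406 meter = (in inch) 331.7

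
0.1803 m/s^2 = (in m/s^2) 0.1803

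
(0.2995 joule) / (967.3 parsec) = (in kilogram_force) 1.023e-21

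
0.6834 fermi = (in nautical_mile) 3.69e-19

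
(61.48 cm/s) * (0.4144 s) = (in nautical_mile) 0.0001376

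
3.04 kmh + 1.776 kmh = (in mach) 0.003929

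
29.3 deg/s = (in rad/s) 0.5114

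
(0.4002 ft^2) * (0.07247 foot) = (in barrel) 0.005166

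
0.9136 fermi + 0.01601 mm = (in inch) 0.0006303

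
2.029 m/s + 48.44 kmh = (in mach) 0.04548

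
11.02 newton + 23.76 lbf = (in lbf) 26.24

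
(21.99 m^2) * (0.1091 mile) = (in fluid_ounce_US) 1.306e+08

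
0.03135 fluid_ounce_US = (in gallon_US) 0.0002449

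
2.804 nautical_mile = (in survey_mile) 3.227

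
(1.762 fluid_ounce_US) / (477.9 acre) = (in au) 1.801e-22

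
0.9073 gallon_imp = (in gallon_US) 1.09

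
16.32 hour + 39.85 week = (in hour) 6711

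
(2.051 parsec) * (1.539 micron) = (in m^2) 9.74e+10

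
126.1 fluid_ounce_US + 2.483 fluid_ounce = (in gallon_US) 1.005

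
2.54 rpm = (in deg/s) 15.24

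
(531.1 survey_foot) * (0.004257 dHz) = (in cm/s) 6.891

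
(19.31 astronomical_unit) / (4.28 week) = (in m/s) 1.116e+06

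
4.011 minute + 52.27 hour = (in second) 1.884e+05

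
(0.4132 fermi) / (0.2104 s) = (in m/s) 1.964e-15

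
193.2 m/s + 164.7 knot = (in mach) 0.8162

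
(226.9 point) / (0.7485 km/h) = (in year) 1.221e-08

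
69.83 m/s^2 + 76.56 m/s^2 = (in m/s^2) 146.4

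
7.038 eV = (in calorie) 2.695e-19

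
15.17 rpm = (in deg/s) 91.02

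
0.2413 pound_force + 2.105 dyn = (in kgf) 0.1095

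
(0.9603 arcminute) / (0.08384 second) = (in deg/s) 0.1909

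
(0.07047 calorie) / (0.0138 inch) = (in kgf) 85.78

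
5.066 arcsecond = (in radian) 2.456e-05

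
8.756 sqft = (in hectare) 8.135e-05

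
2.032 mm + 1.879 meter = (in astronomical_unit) 1.257e-11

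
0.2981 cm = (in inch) 0.1174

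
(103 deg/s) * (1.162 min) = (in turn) 19.95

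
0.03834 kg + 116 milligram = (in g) 38.46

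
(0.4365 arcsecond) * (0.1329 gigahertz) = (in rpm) 2686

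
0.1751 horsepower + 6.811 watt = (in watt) 137.4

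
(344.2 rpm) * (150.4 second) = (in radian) 5421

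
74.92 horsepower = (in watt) 5.587e+04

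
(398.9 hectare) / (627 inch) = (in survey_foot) 8.218e+05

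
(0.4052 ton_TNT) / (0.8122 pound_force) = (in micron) 4.693e+14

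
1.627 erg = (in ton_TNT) 3.889e-17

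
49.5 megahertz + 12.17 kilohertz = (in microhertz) 4.951e+13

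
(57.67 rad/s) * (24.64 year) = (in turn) 7.132e+09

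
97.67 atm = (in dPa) 9.896e+07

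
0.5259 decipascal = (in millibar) 0.0005259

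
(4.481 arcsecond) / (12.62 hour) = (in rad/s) 4.782e-10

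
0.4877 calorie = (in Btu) 0.001934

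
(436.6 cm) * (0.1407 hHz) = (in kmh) 221.1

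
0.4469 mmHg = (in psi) 0.008642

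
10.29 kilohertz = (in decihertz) 1.029e+05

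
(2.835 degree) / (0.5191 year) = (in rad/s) 3.023e-09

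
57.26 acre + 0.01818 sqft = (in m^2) 2.317e+05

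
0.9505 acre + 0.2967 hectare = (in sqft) 7.334e+04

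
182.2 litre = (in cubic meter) 0.1822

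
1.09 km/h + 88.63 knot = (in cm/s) 4590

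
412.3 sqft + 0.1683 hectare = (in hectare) 0.1721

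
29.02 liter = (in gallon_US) 7.666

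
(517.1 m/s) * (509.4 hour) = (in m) 9.483e+08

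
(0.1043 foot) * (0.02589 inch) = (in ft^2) 0.000225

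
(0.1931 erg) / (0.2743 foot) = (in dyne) 0.0231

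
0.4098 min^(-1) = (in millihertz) 6.83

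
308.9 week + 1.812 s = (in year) 5.924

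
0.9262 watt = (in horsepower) 0.001242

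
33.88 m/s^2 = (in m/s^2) 33.88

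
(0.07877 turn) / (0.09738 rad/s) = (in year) 1.612e-07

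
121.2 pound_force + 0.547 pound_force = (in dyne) 5.416e+07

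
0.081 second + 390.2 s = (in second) 390.3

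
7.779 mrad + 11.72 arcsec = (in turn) 0.001247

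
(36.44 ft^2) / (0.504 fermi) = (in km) 6.717e+12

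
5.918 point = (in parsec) 6.766e-20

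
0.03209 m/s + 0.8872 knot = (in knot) 0.9496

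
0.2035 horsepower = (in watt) 151.7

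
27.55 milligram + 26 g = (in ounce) 0.9181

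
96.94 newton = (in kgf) 9.885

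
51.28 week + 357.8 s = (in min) 5.169e+05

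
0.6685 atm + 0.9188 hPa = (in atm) 0.6694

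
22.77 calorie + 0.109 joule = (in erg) 9.538e+08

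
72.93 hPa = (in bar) 0.07293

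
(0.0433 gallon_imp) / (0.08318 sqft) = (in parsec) 8.255e-19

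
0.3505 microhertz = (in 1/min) 2.103e-05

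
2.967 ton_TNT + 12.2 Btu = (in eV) 7.748e+28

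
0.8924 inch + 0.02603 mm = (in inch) 0.8934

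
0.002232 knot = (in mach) 3.372e-06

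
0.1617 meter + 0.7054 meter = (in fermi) 8.671e+14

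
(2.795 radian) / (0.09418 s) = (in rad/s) 29.68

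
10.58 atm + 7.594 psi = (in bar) 11.24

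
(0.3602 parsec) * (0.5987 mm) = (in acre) 1.644e+09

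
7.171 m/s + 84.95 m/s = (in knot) 179.1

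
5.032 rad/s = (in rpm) 48.05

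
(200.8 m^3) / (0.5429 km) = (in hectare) 3.699e-05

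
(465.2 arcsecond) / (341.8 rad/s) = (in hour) 1.833e-09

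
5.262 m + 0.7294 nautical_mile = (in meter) 1356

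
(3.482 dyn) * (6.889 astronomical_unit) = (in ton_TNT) 0.008577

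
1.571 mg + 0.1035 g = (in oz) 0.003706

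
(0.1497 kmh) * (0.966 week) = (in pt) 6.887e+07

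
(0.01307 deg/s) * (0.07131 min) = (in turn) 0.0001553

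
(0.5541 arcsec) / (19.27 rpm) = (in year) 4.221e-14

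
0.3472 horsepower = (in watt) 258.9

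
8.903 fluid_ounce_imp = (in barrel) 0.001591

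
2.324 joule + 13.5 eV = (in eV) 1.451e+19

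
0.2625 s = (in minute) 0.004375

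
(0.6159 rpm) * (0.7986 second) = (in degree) 2.951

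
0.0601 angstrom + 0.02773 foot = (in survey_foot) 0.02773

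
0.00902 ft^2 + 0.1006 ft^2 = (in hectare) 1.018e-06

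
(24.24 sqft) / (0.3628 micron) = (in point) 1.76e+10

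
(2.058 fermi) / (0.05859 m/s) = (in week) 5.808e-20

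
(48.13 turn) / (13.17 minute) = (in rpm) 3.655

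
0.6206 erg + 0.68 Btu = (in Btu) 0.68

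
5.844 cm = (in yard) 0.06391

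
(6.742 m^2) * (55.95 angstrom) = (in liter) 3.772e-05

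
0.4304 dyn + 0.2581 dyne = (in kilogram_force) 7.021e-07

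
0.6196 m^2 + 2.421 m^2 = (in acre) 0.0007513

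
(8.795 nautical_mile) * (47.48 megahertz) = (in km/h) 2.784e+12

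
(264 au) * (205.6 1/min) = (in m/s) 1.353e+14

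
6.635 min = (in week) 0.0006582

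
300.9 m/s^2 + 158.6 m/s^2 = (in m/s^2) 459.5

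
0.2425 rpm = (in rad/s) 0.02539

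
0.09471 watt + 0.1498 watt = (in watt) 0.2445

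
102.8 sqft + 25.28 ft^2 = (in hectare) 0.00119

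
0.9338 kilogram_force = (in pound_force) 2.059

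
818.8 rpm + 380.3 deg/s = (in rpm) 882.2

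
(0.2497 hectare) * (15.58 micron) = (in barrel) 0.2447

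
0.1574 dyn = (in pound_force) 3.538e-07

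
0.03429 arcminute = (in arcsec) 2.057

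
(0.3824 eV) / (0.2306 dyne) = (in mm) 2.657e-11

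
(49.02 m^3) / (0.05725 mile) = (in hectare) 5.32e-05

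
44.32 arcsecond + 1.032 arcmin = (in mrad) 0.5151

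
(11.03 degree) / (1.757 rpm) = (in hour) 0.0002906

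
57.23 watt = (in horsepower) 0.07675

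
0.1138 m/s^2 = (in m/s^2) 0.1138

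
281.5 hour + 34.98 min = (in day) 11.75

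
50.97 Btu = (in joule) 5.378e+04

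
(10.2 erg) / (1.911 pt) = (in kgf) 0.0001543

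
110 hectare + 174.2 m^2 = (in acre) 271.9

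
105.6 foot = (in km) 0.03219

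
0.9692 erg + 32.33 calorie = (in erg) 1.353e+09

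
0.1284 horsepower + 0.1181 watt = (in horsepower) 0.1286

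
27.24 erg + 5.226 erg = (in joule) 3.247e-06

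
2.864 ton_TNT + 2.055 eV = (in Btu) 1.136e+07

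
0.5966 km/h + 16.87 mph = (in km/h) 27.75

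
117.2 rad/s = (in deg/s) 6715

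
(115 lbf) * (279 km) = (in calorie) 3.411e+07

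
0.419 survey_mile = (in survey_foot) 2212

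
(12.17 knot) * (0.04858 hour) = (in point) 3.104e+06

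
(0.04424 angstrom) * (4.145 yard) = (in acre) 4.143e-15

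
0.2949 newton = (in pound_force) 0.0663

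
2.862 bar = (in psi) 41.51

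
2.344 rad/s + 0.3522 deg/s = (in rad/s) 2.35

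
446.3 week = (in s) 2.699e+08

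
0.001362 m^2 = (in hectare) 1.362e-07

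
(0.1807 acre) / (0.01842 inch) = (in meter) 1.563e+06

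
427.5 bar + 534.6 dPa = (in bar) 427.5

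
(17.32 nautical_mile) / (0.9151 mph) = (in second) 7.841e+04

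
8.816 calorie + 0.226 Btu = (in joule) 275.3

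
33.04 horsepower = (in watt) 2.464e+04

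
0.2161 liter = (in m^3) 0.0002161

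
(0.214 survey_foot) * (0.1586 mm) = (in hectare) 1.035e-09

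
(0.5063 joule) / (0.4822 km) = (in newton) 0.00105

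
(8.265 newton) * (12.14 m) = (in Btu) 0.0951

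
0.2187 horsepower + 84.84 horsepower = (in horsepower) 85.06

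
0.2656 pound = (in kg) 0.1205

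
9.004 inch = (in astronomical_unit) 1.529e-12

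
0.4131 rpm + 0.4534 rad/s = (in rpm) 4.743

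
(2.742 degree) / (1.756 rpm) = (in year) 8.252e-09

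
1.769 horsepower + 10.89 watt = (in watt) 1330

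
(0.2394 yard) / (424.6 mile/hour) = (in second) 0.001153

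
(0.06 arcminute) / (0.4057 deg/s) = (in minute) 4.108e-05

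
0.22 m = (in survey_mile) 0.0001367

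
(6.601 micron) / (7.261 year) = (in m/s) 2.883e-14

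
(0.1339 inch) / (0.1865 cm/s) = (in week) 3.015e-06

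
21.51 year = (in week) 1122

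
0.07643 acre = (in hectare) 0.03093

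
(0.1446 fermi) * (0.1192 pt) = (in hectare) 6.081e-25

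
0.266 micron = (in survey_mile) 1.653e-10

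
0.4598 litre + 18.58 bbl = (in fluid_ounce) 9.99e+04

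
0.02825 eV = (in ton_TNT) 1.082e-30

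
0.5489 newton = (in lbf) 0.1234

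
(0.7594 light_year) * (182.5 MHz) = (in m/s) 1.311e+24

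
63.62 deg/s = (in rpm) 10.6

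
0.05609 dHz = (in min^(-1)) 0.3365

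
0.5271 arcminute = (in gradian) 0.009761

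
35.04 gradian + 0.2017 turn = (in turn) 0.2893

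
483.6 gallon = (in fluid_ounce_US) 6.19e+04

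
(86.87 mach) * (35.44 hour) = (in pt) 1.07e+13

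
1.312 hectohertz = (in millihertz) 1.312e+05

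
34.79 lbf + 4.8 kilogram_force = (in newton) 201.8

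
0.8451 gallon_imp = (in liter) 3.842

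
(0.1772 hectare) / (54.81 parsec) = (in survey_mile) 6.51e-19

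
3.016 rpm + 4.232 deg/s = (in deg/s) 22.33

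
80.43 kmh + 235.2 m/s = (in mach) 0.7564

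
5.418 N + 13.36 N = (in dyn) 1.878e+06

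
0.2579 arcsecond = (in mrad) 0.00125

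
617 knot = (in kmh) 1143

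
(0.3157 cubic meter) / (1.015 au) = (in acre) 5.138e-16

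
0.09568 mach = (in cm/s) 3258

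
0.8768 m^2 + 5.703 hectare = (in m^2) 5.703e+04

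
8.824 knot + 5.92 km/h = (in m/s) 6.184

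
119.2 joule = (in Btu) 0.113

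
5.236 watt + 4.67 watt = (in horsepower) 0.01328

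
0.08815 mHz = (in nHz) 8.815e+04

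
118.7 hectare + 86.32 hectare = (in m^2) 2.05e+06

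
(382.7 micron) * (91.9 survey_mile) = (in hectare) 0.00566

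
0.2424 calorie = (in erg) 1.014e+07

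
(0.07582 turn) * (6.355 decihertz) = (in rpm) 2.891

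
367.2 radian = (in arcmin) 1.262e+06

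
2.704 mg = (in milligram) 2.704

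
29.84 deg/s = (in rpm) 4.973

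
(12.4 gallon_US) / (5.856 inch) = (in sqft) 3.397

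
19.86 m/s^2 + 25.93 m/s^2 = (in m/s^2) 45.79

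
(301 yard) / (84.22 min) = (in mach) 0.00016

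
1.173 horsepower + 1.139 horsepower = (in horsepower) 2.312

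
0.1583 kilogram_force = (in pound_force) 0.349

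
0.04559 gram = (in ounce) 0.001608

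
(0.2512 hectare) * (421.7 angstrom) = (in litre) 0.1059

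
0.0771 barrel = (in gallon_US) 3.238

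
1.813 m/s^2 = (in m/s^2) 1.813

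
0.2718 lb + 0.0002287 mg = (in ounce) 4.349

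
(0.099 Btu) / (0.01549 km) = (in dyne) 6.743e+05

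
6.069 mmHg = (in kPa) 0.8091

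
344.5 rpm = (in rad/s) 36.08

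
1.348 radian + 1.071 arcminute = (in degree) 77.25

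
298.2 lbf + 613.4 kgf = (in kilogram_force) 748.7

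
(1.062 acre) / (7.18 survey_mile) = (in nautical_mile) 0.0002008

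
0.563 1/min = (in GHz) 9.383e-12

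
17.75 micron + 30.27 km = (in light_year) 3.2e-12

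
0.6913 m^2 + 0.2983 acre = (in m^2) 1208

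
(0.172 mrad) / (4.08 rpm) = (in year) 1.277e-11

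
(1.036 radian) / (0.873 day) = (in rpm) 0.0001312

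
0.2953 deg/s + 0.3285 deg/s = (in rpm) 0.104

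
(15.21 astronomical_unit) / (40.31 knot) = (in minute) 1.829e+09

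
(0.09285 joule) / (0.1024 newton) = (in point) 2570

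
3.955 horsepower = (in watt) 2949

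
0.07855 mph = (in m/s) 0.03511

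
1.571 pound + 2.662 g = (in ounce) 25.23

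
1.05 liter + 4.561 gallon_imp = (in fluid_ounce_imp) 766.7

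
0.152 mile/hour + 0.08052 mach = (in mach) 0.08072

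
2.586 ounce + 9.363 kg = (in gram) 9436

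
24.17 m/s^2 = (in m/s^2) 24.17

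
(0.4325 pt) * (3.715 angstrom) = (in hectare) 5.668e-18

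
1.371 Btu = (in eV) 9.028e+21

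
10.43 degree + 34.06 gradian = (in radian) 0.7171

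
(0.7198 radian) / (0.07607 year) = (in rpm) 2.865e-06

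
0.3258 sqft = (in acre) 7.479e-06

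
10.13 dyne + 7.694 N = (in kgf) 0.7846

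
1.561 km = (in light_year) 1.65e-13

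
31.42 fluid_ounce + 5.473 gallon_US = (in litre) 21.65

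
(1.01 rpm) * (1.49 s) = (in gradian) 10.03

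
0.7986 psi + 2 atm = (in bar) 2.082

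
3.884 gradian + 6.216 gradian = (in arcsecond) 3.272e+04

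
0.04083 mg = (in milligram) 0.04083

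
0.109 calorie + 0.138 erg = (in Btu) 0.0004323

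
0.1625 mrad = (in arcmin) 0.5586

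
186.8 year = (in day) 6.818e+04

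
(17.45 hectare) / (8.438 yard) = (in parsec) 7.329e-13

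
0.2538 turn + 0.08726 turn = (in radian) 2.143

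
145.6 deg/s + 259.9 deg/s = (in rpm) 67.58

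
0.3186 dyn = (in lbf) 7.162e-07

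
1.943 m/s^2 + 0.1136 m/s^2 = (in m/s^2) 2.057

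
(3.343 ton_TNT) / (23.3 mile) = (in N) 3.73e+05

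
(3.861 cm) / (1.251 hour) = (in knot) 1.666e-05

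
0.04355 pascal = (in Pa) 0.04355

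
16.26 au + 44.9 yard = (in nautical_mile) 1.313e+09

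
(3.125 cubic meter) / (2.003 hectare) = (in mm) 0.156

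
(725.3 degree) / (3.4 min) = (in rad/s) 0.06205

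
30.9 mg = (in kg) 3.09e-05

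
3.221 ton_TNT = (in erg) 1.348e+17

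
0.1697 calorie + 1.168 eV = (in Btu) 0.000673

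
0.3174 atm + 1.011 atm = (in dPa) 1.346e+06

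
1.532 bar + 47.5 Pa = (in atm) 1.512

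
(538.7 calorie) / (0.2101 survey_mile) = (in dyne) 6.666e+05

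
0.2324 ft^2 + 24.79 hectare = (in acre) 61.26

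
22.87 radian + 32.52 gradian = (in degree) 1340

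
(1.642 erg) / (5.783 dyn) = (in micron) 2839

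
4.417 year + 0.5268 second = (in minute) 2.322e+06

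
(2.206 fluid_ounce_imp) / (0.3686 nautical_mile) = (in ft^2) 9.883e-07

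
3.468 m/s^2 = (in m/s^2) 3.468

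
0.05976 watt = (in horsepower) 8.014e-05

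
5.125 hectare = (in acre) 12.66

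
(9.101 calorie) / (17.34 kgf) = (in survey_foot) 0.7347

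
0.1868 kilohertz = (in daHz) 18.68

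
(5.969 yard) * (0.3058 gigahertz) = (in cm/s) 1.669e+11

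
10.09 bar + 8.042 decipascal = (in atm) 9.958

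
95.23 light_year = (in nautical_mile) 4.865e+14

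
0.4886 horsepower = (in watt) 364.3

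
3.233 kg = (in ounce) 114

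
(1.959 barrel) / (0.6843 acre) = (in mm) 0.1125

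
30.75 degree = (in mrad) 536.7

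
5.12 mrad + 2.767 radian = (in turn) 0.4412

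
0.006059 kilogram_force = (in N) 0.05942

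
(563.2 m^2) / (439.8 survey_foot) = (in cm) 420.1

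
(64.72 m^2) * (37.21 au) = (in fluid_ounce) 1.218e+19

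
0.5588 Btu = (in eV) 3.68e+21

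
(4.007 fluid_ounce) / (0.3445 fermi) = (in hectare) 3.44e+07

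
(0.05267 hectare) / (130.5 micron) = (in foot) 1.324e+07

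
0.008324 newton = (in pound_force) 0.001871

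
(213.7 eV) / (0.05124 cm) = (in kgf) 6.814e-15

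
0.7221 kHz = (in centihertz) 7.221e+04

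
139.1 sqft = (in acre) 0.003193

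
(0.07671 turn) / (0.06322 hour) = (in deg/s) 0.1213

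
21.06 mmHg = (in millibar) 28.08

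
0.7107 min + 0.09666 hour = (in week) 0.0006459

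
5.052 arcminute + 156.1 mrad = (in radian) 0.1576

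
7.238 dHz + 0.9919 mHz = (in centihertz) 72.48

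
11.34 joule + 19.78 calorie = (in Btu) 0.08919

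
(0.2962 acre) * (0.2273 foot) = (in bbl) 522.3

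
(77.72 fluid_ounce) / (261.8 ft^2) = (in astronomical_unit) 6.317e-16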